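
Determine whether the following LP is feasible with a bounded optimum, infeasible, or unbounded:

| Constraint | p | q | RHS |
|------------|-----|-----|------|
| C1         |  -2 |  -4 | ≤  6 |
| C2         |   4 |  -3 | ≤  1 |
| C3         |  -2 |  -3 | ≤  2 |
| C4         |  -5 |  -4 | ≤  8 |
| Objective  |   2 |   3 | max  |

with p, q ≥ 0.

Unbounded (objective can increase without bound)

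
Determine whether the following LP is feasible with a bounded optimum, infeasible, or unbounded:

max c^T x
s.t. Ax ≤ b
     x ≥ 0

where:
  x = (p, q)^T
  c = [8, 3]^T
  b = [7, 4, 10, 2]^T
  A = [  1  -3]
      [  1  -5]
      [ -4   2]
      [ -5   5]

Unbounded (objective can increase without bound)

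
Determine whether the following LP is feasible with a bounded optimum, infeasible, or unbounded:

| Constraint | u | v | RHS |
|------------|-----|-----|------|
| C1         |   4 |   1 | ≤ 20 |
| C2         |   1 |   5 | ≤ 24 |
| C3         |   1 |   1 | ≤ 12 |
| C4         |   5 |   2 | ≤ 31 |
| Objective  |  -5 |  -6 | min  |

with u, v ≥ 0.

Feasible with a bounded optimal solution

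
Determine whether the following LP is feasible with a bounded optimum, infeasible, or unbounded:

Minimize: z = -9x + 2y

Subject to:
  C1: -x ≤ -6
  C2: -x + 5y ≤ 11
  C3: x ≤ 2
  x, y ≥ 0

Infeasible (no feasible solution exists)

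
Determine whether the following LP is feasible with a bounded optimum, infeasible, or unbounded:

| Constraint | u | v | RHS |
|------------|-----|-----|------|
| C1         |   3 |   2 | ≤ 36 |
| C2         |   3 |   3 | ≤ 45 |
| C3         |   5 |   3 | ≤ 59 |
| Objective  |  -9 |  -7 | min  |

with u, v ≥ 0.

Feasible with a bounded optimal solution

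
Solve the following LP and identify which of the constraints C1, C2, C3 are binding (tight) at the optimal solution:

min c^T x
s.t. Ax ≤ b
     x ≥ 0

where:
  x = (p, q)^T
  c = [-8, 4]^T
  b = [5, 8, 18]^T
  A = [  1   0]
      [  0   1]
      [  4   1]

At p = 4.5, q = 0, compute slack b - a·x for each constraint:
  C1: 5 − 4.5 = 0.5  (slack)
  C2: 8 − 0 = 8  (slack)
  C3: 18 − 18 = 0  (binding)

Optimal: p = 4.5, q = 0
Binding: C3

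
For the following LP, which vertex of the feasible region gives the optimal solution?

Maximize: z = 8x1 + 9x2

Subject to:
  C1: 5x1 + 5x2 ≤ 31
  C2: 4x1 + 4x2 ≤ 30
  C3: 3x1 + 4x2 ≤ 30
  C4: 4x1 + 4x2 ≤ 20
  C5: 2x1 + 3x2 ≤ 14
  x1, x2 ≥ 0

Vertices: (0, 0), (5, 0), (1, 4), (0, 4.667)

Evaluate the objective at each vertex of the feasible region:
  z(0, 0) = 0
  z(5, 0) = 40
  z(1, 4) = 44  ←
  z(0, 4.667) = 42
The maximum is at x1 = 1, x2 = 4.

(1, 4)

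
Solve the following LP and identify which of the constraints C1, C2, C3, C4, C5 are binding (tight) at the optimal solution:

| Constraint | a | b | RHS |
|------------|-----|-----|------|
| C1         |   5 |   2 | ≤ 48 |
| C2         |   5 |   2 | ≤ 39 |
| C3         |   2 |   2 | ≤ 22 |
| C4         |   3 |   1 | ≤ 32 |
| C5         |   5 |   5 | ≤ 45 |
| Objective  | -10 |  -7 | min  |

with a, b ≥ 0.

At a = 7, b = 2, compute slack b - a·x for each constraint:
  C1: 48 − 39 = 9  (slack)
  C2: 39 − 39 = 0  (binding)
  C3: 22 − 18 = 4  (slack)
  C4: 32 − 23 = 9  (slack)
  C5: 45 − 45 = 0  (binding)

Optimal: a = 7, b = 2
Binding: C2, C5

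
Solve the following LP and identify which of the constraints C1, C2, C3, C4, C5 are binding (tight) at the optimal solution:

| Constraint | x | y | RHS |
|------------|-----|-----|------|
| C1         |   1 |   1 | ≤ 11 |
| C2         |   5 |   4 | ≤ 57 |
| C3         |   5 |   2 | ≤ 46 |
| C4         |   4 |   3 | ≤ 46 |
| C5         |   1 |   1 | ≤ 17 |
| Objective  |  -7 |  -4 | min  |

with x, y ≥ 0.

At x = 8, y = 3, compute slack b - a·x for each constraint:
  C1: 11 − 11 = 0  (binding)
  C2: 57 − 52 = 5  (slack)
  C3: 46 − 46 = 0  (binding)
  C4: 46 − 41 = 5  (slack)
  C5: 17 − 11 = 6  (slack)

Optimal: x = 8, y = 3
Binding: C1, C3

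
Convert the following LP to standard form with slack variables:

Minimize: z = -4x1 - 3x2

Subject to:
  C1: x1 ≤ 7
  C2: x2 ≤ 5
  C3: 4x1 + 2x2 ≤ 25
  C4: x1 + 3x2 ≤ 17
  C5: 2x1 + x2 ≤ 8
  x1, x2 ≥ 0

min z = -4x1 - 3x2

s.t.
  x1 + s1 = 7
  x2 + s2 = 5
  4x1 + 2x2 + s3 = 25
  x1 + 3x2 + s4 = 17
  2x1 + x2 + s5 = 8
  x1, x2, s1, s2, s3, s4, s5 ≥ 0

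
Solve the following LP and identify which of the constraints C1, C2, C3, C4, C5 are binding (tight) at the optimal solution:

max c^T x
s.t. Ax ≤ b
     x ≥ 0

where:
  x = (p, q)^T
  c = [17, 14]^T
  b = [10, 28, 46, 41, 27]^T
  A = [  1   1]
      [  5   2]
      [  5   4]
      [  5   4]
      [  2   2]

At p = 1, q = 9, compute slack b - a·x for each constraint:
  C1: 10 − 10 = 0  (binding)
  C2: 28 − 23 = 5  (slack)
  C3: 46 − 41 = 5  (slack)
  C4: 41 − 41 = 0  (binding)
  C5: 27 − 20 = 7  (slack)

Optimal: p = 1, q = 9
Binding: C1, C4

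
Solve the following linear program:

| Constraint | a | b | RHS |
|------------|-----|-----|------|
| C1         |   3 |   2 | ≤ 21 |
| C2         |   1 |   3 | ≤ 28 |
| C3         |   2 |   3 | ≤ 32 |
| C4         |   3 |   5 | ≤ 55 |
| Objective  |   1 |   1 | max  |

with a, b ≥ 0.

Evaluate the objective at each vertex of the feasible region:
  z(0, 0) = 0
  z(7, 0) = 7
  z(1, 9) = 10  ←
  z(0, 9.333) = 9.333
The maximum is at a = 1, b = 9.

a = 1, b = 9, z = 10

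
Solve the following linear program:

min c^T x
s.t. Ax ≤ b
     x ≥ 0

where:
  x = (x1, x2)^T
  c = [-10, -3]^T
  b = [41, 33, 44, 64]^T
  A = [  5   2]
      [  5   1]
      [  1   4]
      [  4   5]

Evaluate the objective at each vertex of the feasible region:
  z(0, 0) = 0
  z(6.6, 0) = -66
  z(5, 8) = -74  ←
  z(4.529, 9.176) = -72.82
  z(3.273, 10.18) = -63.27
  z(0, 11) = -33
The minimum is at x1 = 5, x2 = 8.

x1 = 5, x2 = 8, z = -74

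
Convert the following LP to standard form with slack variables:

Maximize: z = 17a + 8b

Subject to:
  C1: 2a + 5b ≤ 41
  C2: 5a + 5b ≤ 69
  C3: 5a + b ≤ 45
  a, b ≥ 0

max z = 17a + 8b

s.t.
  2a + 5b + s1 = 41
  5a + 5b + s2 = 69
  5a + b + s3 = 45
  a, b, s1, s2, s3 ≥ 0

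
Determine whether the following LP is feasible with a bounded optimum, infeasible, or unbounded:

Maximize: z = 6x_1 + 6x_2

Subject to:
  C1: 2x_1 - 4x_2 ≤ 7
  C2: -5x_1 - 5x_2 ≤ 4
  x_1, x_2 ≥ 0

Unbounded (objective can increase without bound)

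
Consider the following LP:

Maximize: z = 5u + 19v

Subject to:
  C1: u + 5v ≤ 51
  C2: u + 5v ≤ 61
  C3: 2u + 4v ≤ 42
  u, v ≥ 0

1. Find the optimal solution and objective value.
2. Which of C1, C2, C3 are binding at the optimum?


1. u = 1, v = 10, z = 195
2. C1, C3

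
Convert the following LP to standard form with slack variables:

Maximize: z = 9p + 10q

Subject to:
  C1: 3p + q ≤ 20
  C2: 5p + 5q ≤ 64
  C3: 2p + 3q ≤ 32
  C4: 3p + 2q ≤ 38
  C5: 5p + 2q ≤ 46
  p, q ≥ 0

max z = 9p + 10q

s.t.
  3p + q + s1 = 20
  5p + 5q + s2 = 64
  2p + 3q + s3 = 32
  3p + 2q + s4 = 38
  5p + 2q + s5 = 46
  p, q, s1, s2, s3, s4, s5 ≥ 0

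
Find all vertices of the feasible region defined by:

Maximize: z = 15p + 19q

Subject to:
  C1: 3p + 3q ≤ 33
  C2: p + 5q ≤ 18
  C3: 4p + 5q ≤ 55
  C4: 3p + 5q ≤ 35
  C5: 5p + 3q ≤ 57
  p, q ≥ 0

(0, 0), (11, 0), (10, 1), (8.5, 1.9), (0, 3.6)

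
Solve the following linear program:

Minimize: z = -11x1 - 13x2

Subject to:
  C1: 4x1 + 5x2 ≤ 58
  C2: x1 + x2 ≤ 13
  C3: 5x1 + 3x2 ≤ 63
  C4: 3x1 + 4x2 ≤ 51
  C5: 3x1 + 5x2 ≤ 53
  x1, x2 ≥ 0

Evaluate the objective at each vertex of the feasible region:
  z(0, 0) = 0
  z(12.6, 0) = -138.6
  z(12, 1) = -145
  z(7, 6) = -155  ←
  z(5, 7.6) = -153.8
  z(0, 10.6) = -137.8
The minimum is at x1 = 7, x2 = 6.

x1 = 7, x2 = 6, z = -155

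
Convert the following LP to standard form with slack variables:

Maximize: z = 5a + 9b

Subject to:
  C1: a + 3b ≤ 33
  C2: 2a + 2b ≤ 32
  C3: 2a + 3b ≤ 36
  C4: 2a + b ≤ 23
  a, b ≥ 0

max z = 5a + 9b

s.t.
  a + 3b + s1 = 33
  2a + 2b + s2 = 32
  2a + 3b + s3 = 36
  2a + b + s4 = 23
  a, b, s1, s2, s3, s4 ≥ 0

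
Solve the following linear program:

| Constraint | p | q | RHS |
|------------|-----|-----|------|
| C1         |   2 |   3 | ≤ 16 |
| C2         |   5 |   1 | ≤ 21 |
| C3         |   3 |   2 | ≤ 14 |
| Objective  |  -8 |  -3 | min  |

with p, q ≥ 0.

Evaluate the objective at each vertex of the feasible region:
  z(0, 0) = 0
  z(4.2, 0) = -33.6
  z(4, 1) = -35  ←
  z(2, 4) = -28
  z(0, 5.333) = -16
The minimum is at p = 4, q = 1.

p = 4, q = 1, z = -35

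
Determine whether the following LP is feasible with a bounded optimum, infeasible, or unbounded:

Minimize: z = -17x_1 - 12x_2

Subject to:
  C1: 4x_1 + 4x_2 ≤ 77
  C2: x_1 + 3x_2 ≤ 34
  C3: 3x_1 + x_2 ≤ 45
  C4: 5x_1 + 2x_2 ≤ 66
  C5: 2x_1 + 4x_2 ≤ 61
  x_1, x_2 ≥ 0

Feasible with a bounded optimal solution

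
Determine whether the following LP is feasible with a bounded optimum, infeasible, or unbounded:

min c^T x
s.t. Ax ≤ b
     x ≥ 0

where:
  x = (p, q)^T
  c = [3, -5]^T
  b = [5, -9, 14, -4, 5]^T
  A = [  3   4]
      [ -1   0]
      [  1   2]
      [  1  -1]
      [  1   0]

Infeasible (no feasible solution exists)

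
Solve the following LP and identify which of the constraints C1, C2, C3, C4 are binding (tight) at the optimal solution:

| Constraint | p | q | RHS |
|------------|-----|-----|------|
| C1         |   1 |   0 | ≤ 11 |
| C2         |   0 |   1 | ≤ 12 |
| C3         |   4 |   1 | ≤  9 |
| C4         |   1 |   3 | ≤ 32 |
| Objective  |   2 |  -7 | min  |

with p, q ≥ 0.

At p = 0, q = 9, compute slack b - a·x for each constraint:
  C1: 11 − 0 = 11  (slack)
  C2: 12 − 9 = 3  (slack)
  C3: 9 − 9 = 0  (binding)
  C4: 32 − 27 = 5  (slack)

Optimal: p = 0, q = 9
Binding: C3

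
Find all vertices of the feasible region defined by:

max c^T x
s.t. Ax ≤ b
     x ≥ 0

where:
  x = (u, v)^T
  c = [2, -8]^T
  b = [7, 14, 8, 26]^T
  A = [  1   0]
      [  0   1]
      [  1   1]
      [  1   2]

(0, 0), (7, 0), (7, 1), (0, 8)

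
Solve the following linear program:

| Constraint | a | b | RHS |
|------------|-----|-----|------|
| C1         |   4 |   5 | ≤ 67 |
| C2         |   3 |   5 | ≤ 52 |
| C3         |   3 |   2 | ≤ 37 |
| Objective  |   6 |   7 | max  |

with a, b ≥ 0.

Evaluate the objective at each vertex of the feasible region:
  z(0, 0) = 0
  z(12.33, 0) = 74
  z(9, 5) = 89  ←
  z(0, 10.4) = 72.8
The maximum is at a = 9, b = 5.

a = 9, b = 5, z = 89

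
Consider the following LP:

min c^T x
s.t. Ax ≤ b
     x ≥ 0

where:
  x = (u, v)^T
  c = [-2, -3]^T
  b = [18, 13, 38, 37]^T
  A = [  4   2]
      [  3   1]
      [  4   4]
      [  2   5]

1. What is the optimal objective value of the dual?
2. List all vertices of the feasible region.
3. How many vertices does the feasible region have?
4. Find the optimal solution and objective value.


1. -23
2. (0, 0), (4.333, 0), (4, 1), (1, 7), (0, 7.4)
3. 5
4. u = 1, v = 7, z = -23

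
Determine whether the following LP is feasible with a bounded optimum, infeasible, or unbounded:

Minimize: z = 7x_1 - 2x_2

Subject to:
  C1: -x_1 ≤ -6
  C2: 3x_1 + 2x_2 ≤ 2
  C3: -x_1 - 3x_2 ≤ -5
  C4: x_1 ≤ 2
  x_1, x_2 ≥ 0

Infeasible (no feasible solution exists)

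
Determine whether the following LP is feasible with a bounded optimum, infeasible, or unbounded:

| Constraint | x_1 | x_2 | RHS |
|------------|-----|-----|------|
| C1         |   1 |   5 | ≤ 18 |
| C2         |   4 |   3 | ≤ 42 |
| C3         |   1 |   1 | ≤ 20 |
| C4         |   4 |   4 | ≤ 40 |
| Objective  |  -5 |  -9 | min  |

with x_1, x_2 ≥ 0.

Feasible with a bounded optimal solution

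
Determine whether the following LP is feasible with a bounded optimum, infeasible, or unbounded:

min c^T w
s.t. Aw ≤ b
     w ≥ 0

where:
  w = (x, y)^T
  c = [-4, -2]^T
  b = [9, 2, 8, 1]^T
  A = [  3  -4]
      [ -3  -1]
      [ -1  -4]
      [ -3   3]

Unbounded (objective can decrease without bound)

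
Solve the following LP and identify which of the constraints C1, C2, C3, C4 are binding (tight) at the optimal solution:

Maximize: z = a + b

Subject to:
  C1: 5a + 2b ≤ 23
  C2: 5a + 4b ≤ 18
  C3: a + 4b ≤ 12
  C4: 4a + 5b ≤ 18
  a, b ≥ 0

At a = 2, b = 2, compute slack b - a·x for each constraint:
  C1: 23 − 14 = 9  (slack)
  C2: 18 − 18 = 0  (binding)
  C3: 12 − 10 = 2  (slack)
  C4: 18 − 18 = 0  (binding)

Optimal: a = 2, b = 2
Binding: C2, C4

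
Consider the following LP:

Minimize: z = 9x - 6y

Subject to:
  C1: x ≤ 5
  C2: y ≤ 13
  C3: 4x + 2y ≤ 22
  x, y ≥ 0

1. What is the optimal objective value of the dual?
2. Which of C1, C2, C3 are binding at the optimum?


1. -66
2. C3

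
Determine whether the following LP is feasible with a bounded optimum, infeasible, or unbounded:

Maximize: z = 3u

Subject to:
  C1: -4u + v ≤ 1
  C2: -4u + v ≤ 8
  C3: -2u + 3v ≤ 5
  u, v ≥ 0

Unbounded (objective can increase without bound)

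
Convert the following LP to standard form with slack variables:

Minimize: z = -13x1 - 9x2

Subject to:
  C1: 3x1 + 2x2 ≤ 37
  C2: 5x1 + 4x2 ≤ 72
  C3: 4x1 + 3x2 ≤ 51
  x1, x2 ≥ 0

min z = -13x1 - 9x2

s.t.
  3x1 + 2x2 + s1 = 37
  5x1 + 4x2 + s2 = 72
  4x1 + 3x2 + s3 = 51
  x1, x2, s1, s2, s3 ≥ 0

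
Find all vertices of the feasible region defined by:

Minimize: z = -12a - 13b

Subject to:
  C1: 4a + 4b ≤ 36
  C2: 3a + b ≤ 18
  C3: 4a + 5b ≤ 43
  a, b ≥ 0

(0, 0), (6, 0), (4.5, 4.5), (2, 7), (0, 8.6)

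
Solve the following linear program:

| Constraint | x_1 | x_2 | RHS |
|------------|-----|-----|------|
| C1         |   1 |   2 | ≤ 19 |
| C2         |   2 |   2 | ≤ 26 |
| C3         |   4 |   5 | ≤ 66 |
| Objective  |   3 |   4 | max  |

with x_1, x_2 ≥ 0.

Evaluate the objective at each vertex of the feasible region:
  z(0, 0) = 0
  z(13, 0) = 39
  z(7, 6) = 45  ←
  z(0, 9.5) = 38
The maximum is at x_1 = 7, x_2 = 6.

x_1 = 7, x_2 = 6, z = 45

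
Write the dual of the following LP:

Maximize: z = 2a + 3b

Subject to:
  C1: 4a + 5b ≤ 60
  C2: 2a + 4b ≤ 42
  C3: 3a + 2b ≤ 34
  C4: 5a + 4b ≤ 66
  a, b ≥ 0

Primal max cᵀx s.t. Ax ≤ b, x ≥ 0  →  Dual min bᵀy s.t. Aᵀy ≥ c, y ≥ 0.

Minimize: z = 60y1 + 42y2 + 34y3 + 66y4

Subject to:
  4y1 + 2y2 + 3y3 + 5y4 ≥ 2
  5y1 + 4y2 + 2y3 + 4y4 ≥ 3
  y1, y2, y3, y4 ≥ 0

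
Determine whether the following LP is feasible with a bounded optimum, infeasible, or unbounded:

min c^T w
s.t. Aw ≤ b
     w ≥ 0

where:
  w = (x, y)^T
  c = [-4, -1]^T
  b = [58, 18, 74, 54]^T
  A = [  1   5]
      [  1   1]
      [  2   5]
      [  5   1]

Feasible with a bounded optimal solution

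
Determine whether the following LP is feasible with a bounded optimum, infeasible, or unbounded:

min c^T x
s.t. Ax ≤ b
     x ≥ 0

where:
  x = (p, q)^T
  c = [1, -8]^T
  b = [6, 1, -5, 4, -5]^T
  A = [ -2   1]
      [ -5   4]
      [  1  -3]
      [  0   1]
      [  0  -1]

Infeasible (no feasible solution exists)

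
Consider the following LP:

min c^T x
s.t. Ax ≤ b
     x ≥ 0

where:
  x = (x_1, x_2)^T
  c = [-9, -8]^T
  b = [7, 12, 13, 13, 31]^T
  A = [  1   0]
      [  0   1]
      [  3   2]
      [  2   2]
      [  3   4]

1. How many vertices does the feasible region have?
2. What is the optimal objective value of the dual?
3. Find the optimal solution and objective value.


1. 3
2. -52
3. x_1 = 0, x_2 = 6.5, z = -52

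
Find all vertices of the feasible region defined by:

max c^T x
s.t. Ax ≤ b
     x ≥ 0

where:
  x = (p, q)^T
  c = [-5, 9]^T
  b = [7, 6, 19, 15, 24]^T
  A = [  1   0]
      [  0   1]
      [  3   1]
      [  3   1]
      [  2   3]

(0, 0), (5, 0), (3, 6), (0, 6)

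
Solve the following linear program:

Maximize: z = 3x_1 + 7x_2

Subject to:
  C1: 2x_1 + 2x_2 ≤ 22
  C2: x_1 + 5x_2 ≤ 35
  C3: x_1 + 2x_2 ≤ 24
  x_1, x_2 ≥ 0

Evaluate the objective at each vertex of the feasible region:
  z(0, 0) = 0
  z(11, 0) = 33
  z(5, 6) = 57  ←
  z(0, 7) = 49
The maximum is at x_1 = 5, x_2 = 6.

x_1 = 5, x_2 = 6, z = 57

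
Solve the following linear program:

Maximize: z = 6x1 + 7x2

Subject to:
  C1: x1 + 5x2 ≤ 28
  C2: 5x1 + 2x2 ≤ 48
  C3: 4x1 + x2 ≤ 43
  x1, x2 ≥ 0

Evaluate the objective at each vertex of the feasible region:
  z(0, 0) = 0
  z(9.6, 0) = 57.6
  z(8, 4) = 76  ←
  z(0, 5.6) = 39.2
The maximum is at x1 = 8, x2 = 4.

x1 = 8, x2 = 4, z = 76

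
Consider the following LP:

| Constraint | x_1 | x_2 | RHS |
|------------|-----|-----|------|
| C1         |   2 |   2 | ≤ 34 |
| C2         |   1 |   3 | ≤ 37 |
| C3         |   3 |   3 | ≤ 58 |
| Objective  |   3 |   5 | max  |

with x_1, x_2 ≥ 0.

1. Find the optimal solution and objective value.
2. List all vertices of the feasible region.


1. x_1 = 7, x_2 = 10, z = 71
2. (0, 0), (17, 0), (7, 10), (0, 12.33)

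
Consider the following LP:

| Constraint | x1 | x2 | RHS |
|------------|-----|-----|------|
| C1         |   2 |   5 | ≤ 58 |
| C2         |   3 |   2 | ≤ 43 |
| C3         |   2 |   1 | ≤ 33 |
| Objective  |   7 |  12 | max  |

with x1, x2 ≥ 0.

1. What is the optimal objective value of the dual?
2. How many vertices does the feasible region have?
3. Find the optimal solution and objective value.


1. 159
2. 4
3. x1 = 9, x2 = 8, z = 159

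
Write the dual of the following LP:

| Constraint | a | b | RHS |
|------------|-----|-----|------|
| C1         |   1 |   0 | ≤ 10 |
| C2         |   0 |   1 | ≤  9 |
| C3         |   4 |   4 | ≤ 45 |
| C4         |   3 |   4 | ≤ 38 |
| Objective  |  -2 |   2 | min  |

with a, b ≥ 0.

Primal min cᵀx s.t. Ax ≤ b, x ≥ 0  →  Dual max −bᵀy s.t. Aᵀy ≥ −c, y ≥ 0.

Maximize: z = -10y1 - 9y2 - 45y3 - 38y4

Subject to:
  y1 + 4y3 + 3y4 ≥ 2
  y2 + 4y3 + 4y4 ≥ -2
  y1, y2, y3, y4 ≥ 0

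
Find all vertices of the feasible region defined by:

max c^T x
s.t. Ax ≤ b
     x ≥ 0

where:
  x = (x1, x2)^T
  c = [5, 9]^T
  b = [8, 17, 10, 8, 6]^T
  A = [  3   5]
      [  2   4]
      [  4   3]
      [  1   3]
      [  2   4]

(0, 0), (2.5, 0), (2.364, 0.1818), (1, 1), (0, 1.5)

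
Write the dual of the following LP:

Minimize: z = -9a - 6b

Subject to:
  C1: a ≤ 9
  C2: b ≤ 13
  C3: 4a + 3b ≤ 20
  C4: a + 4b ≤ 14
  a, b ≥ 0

Primal min cᵀx s.t. Ax ≤ b, x ≥ 0  →  Dual max −bᵀy s.t. Aᵀy ≥ −c, y ≥ 0.

Maximize: z = -9y1 - 13y2 - 20y3 - 14y4

Subject to:
  y1 + 4y3 + y4 ≥ 9
  y2 + 3y3 + 4y4 ≥ 6
  y1, y2, y3, y4 ≥ 0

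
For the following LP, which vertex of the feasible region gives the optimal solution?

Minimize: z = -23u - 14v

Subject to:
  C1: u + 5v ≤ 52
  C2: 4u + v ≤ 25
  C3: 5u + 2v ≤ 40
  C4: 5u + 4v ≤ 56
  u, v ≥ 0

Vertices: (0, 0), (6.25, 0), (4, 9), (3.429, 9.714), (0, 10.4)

Evaluate the objective at each vertex of the feasible region:
  z(0, 0) = 0
  z(6.25, 0) = -143.8
  z(4, 9) = -218  ←
  z(3.429, 9.714) = -214.9
  z(0, 10.4) = -145.6
The minimum is at u = 4, v = 9.

(4, 9)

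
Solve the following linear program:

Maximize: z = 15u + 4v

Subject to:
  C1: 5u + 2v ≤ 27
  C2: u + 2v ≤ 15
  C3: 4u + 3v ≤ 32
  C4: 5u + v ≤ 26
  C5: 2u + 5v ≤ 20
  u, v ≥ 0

Evaluate the objective at each vertex of the feasible region:
  z(0, 0) = 0
  z(5.2, 0) = 78
  z(5, 1) = 79  ←
  z(4.524, 2.19) = 76.62
  z(0, 4) = 16
The maximum is at u = 5, v = 1.

u = 5, v = 1, z = 79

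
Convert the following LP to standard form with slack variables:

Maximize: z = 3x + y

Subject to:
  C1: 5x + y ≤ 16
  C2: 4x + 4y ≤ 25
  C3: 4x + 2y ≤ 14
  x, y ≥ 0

max z = 3x + y

s.t.
  5x + y + s1 = 16
  4x + 4y + s2 = 25
  4x + 2y + s3 = 14
  x, y, s1, s2, s3 ≥ 0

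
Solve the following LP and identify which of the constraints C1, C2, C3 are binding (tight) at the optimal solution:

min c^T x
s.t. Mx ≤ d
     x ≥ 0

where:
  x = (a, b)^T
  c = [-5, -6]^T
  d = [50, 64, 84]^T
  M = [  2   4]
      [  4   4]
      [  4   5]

At a = 7, b = 9, compute slack b - a·x for each constraint:
  C1: 50 − 50 = 0  (binding)
  C2: 64 − 64 = 0  (binding)
  C3: 84 − 73 = 11  (slack)

Optimal: a = 7, b = 9
Binding: C1, C2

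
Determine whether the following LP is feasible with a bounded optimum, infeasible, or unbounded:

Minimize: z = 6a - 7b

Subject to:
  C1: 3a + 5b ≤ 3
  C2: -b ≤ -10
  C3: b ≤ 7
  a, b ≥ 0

Infeasible (no feasible solution exists)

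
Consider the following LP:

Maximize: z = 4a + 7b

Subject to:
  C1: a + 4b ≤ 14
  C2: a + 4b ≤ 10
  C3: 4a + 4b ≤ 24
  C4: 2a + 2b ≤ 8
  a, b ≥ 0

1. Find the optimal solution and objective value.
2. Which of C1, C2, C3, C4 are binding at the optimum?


1. a = 2, b = 2, z = 22
2. C2, C4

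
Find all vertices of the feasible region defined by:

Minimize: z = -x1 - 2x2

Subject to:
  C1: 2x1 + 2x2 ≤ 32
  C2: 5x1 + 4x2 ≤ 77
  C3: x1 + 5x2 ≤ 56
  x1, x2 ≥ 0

(0, 0), (15.4, 0), (13, 3), (6, 10), (0, 11.2)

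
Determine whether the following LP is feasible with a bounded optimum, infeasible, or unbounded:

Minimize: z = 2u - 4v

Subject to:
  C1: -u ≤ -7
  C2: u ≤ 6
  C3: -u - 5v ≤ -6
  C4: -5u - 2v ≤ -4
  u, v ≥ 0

Infeasible (no feasible solution exists)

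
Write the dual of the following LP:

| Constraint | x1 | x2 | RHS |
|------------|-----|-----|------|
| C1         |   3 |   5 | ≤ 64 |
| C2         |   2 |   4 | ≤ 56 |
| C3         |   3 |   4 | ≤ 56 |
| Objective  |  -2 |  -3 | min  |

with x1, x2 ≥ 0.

Primal min cᵀx s.t. Ax ≤ b, x ≥ 0  →  Dual max −bᵀy s.t. Aᵀy ≥ −c, y ≥ 0.

Maximize: z = -64y1 - 56y2 - 56y3

Subject to:
  3y1 + 2y2 + 3y3 ≥ 2
  5y1 + 4y2 + 4y3 ≥ 3
  y1, y2, y3 ≥ 0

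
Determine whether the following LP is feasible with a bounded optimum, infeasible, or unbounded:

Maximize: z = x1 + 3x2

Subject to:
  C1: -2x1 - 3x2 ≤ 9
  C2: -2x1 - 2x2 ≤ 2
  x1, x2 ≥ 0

Unbounded (objective can increase without bound)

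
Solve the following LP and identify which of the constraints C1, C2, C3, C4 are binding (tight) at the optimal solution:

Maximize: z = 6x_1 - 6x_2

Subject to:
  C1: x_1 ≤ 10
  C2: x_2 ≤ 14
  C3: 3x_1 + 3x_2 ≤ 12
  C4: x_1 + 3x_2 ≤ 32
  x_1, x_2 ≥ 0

At x_1 = 4, x_2 = 0, compute slack b - a·x for each constraint:
  C1: 10 − 4 = 6  (slack)
  C2: 14 − 0 = 14  (slack)
  C3: 12 − 12 = 0  (binding)
  C4: 32 − 4 = 28  (slack)

Optimal: x_1 = 4, x_2 = 0
Binding: C3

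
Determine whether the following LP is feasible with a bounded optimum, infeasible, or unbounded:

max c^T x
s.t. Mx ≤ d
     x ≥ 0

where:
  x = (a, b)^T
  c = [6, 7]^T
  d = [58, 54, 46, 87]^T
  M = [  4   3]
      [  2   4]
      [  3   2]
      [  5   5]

Feasible with a bounded optimal solution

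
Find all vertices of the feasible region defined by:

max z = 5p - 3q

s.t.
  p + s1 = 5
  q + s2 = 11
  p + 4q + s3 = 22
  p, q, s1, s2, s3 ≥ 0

(0, 0), (5, 0), (5, 4.25), (0, 5.5)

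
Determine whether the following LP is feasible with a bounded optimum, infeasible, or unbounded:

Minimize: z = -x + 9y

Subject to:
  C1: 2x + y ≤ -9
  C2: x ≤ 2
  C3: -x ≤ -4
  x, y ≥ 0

Infeasible (no feasible solution exists)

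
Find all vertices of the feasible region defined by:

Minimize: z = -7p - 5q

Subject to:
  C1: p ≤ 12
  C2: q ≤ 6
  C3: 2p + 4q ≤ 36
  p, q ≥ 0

(0, 0), (12, 0), (12, 3), (6, 6), (0, 6)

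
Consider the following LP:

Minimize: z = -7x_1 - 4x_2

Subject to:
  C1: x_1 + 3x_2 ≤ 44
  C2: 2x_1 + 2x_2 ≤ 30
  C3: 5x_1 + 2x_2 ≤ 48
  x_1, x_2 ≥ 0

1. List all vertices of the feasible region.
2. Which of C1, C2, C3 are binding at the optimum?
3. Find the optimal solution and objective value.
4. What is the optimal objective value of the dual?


1. (0, 0), (9.6, 0), (6, 9), (0.5, 14.5), (0, 14.67)
2. C2, C3
3. x_1 = 6, x_2 = 9, z = -78
4. -78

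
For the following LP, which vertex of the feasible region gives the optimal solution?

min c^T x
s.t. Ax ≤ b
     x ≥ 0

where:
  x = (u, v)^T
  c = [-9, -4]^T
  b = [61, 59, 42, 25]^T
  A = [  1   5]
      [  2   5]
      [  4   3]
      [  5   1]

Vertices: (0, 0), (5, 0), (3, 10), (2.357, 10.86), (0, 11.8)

Evaluate the objective at each vertex of the feasible region:
  z(0, 0) = 0
  z(5, 0) = -45
  z(3, 10) = -67  ←
  z(2.357, 10.86) = -64.64
  z(0, 11.8) = -47.2
The minimum is at u = 3, v = 10.

(3, 10)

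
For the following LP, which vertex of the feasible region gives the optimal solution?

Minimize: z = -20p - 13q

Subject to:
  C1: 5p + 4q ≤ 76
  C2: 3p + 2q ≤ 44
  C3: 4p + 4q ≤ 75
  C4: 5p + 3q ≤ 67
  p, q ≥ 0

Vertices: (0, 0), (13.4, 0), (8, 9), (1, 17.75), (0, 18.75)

Evaluate the objective at each vertex of the feasible region:
  z(0, 0) = 0
  z(13.4, 0) = -268
  z(8, 9) = -277  ←
  z(1, 17.75) = -250.8
  z(0, 18.75) = -243.8
The minimum is at p = 8, q = 9.

(8, 9)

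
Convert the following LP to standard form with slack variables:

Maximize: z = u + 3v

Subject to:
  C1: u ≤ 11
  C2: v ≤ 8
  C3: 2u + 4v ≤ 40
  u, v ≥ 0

max z = u + 3v

s.t.
  u + s1 = 11
  v + s2 = 8
  2u + 4v + s3 = 40
  u, v, s1, s2, s3 ≥ 0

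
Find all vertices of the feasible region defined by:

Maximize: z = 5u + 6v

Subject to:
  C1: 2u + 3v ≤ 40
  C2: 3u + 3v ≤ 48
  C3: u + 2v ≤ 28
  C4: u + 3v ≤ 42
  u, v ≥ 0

(0, 0), (16, 0), (8, 8), (0, 13.33)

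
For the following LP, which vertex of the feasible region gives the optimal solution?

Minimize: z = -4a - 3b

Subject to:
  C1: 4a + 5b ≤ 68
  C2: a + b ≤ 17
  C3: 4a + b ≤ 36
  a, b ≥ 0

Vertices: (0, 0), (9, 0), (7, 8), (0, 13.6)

Evaluate the objective at each vertex of the feasible region:
  z(0, 0) = 0
  z(9, 0) = -36
  z(7, 8) = -52  ←
  z(0, 13.6) = -40.8
The minimum is at a = 7, b = 8.

(7, 8)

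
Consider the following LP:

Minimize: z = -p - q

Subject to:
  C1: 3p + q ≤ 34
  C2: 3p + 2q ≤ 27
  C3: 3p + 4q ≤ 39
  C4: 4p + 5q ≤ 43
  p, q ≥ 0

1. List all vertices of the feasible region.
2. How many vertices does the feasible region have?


1. (0, 0), (9, 0), (7, 3), (0, 8.6)
2. 4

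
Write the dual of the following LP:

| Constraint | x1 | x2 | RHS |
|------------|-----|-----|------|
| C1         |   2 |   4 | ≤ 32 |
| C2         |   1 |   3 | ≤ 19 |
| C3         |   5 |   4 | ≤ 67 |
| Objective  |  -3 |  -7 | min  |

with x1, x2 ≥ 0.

Primal min cᵀx s.t. Ax ≤ b, x ≥ 0  →  Dual max −bᵀy s.t. Aᵀy ≥ −c, y ≥ 0.

Maximize: z = -32y1 - 19y2 - 67y3

Subject to:
  2y1 + y2 + 5y3 ≥ 3
  4y1 + 3y2 + 4y3 ≥ 7
  y1, y2, y3 ≥ 0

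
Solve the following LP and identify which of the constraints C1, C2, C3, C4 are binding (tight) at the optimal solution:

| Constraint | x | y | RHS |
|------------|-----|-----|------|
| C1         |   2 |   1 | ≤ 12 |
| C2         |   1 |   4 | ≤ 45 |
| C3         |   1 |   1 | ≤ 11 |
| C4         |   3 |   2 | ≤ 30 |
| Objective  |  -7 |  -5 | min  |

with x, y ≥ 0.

At x = 1, y = 10, compute slack b - a·x for each constraint:
  C1: 12 − 12 = 0  (binding)
  C2: 45 − 41 = 4  (slack)
  C3: 11 − 11 = 0  (binding)
  C4: 30 − 23 = 7  (slack)

Optimal: x = 1, y = 10
Binding: C1, C3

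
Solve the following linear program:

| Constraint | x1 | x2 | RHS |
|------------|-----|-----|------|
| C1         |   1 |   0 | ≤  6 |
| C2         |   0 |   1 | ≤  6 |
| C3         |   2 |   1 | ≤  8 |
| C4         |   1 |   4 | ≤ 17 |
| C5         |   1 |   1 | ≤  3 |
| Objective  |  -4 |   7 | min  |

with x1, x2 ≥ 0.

Evaluate the objective at each vertex of the feasible region:
  z(0, 0) = 0
  z(3, 0) = -12  ←
  z(0, 3) = 21
The minimum is at x1 = 3, x2 = 0.

x1 = 3, x2 = 0, z = -12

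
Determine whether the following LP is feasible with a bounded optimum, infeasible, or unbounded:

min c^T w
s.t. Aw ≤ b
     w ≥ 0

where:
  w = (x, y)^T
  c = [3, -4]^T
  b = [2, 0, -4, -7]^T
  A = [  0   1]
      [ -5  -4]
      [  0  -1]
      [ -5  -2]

Infeasible (no feasible solution exists)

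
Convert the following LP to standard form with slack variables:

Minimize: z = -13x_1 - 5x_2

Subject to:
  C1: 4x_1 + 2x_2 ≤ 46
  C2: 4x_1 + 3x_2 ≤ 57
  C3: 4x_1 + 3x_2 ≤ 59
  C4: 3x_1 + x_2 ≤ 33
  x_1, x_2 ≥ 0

min z = -13x_1 - 5x_2

s.t.
  4x_1 + 2x_2 + s1 = 46
  4x_1 + 3x_2 + s2 = 57
  4x_1 + 3x_2 + s3 = 59
  3x_1 + x_2 + s4 = 33
  x_1, x_2, s1, s2, s3, s4 ≥ 0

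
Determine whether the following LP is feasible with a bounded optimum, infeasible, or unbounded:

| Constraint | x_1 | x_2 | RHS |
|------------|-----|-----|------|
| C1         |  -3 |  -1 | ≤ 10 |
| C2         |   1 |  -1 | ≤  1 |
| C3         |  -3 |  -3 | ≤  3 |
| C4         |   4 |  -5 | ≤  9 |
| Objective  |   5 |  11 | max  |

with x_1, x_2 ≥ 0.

Unbounded (objective can increase without bound)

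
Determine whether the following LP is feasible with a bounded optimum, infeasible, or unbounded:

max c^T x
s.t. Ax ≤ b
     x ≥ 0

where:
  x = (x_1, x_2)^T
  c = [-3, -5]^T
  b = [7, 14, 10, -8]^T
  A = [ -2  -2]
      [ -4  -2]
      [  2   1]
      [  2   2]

Infeasible (no feasible solution exists)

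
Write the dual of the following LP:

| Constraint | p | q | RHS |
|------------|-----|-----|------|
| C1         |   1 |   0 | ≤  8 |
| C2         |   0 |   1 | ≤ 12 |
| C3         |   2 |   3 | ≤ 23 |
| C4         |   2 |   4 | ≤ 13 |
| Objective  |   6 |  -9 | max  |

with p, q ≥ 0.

Primal max cᵀx s.t. Ax ≤ b, x ≥ 0  →  Dual min bᵀy s.t. Aᵀy ≥ c, y ≥ 0.

Minimize: z = 8y1 + 12y2 + 23y3 + 13y4

Subject to:
  y1 + 2y3 + 2y4 ≥ 6
  y2 + 3y3 + 4y4 ≥ -9
  y1, y2, y3, y4 ≥ 0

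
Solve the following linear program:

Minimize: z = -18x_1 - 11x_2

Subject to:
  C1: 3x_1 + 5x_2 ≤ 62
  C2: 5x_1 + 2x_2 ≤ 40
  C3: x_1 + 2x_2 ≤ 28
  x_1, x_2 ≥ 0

Evaluate the objective at each vertex of the feasible region:
  z(0, 0) = 0
  z(8, 0) = -144
  z(4, 10) = -182  ←
  z(0, 12.4) = -136.4
The minimum is at x_1 = 4, x_2 = 10.

x_1 = 4, x_2 = 10, z = -182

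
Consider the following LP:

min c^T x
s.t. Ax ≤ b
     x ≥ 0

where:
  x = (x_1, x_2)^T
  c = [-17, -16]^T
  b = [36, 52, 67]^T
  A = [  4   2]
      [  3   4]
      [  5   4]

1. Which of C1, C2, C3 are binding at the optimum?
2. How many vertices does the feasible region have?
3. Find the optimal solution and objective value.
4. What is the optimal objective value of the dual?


1. C1, C2
2. 4
3. x_1 = 4, x_2 = 10, z = -228
4. -228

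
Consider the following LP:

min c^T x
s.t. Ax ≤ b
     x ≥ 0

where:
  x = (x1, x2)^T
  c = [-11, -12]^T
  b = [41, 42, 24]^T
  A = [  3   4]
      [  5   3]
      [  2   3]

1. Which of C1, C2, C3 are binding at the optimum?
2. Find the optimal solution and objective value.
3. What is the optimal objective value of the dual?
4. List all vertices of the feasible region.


1. C2, C3
2. x1 = 6, x2 = 4, z = -114
3. -114
4. (0, 0), (8.4, 0), (6, 4), (0, 8)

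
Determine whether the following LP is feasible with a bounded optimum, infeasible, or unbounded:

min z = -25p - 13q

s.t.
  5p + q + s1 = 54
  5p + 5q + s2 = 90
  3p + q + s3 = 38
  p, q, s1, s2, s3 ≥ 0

Feasible with a bounded optimal solution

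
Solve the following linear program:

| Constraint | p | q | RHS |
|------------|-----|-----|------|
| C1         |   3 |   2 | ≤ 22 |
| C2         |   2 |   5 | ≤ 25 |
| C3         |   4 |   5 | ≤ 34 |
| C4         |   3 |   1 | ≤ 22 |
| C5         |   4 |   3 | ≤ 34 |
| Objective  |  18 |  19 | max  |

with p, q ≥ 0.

Evaluate the objective at each vertex of the feasible region:
  z(0, 0) = 0
  z(7.333, 0) = 132
  z(6, 2) = 146  ←
  z(4.5, 3.2) = 141.8
  z(0, 5) = 95
The maximum is at p = 6, q = 2.

p = 6, q = 2, z = 146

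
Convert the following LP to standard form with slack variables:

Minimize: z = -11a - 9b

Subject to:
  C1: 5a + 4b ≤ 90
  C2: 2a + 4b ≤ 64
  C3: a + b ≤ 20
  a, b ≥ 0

min z = -11a - 9b

s.t.
  5a + 4b + s1 = 90
  2a + 4b + s2 = 64
  a + b + s3 = 20
  a, b, s1, s2, s3 ≥ 0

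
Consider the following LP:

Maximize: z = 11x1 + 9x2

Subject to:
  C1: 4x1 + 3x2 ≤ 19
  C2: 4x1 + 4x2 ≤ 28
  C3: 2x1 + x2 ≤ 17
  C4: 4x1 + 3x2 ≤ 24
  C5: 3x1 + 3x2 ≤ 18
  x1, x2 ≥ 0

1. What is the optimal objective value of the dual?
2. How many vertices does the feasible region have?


1. 56
2. 4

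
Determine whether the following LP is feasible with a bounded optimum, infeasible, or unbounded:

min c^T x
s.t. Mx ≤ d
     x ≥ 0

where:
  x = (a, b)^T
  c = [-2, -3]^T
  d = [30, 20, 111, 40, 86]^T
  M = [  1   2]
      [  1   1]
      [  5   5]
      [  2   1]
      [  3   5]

Feasible with a bounded optimal solution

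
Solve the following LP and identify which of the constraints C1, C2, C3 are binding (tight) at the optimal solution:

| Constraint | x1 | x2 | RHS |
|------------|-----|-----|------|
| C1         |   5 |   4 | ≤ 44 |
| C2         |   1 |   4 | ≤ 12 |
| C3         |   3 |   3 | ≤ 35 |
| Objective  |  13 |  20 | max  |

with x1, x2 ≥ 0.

At x1 = 8, x2 = 1, compute slack b - a·x for each constraint:
  C1: 44 − 44 = 0  (binding)
  C2: 12 − 12 = 0  (binding)
  C3: 35 − 27 = 8  (slack)

Optimal: x1 = 8, x2 = 1
Binding: C1, C2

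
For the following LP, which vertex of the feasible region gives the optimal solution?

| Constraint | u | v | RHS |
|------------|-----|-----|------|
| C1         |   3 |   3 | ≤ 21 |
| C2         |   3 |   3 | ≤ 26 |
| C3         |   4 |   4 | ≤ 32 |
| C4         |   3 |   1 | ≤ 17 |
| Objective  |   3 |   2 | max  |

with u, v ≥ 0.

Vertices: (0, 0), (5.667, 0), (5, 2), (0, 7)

Evaluate the objective at each vertex of the feasible region:
  z(0, 0) = 0
  z(5.667, 0) = 17
  z(5, 2) = 19  ←
  z(0, 7) = 14
The maximum is at u = 5, v = 2.

(5, 2)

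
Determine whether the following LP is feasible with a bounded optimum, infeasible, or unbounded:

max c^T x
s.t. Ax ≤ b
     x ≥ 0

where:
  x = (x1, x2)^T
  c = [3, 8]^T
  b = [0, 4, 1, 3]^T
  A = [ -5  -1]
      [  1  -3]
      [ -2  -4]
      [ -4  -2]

Unbounded (objective can increase without bound)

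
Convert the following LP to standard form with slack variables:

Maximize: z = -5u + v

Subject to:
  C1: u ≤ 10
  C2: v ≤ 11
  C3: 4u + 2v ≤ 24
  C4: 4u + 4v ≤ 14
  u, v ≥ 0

max z = -5u + v

s.t.
  u + s1 = 10
  v + s2 = 11
  4u + 2v + s3 = 24
  4u + 4v + s4 = 14
  u, v, s1, s2, s3, s4 ≥ 0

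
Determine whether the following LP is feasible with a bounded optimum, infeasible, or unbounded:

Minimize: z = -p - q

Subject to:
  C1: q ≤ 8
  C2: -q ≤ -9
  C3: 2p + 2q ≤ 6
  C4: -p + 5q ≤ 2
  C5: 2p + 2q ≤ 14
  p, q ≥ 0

Infeasible (no feasible solution exists)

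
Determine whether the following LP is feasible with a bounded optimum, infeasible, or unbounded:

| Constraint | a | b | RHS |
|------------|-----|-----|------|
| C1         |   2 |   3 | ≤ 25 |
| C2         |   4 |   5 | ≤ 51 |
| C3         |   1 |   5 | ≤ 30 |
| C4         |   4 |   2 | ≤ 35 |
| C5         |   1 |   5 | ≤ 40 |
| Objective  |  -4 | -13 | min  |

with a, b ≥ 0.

Feasible with a bounded optimal solution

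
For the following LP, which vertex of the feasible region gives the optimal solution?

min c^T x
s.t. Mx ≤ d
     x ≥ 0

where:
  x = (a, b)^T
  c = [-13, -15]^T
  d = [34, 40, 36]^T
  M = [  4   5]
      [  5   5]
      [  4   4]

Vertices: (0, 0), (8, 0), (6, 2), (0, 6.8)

Evaluate the objective at each vertex of the feasible region:
  z(0, 0) = 0
  z(8, 0) = -104
  z(6, 2) = -108  ←
  z(0, 6.8) = -102
The minimum is at a = 6, b = 2.

(6, 2)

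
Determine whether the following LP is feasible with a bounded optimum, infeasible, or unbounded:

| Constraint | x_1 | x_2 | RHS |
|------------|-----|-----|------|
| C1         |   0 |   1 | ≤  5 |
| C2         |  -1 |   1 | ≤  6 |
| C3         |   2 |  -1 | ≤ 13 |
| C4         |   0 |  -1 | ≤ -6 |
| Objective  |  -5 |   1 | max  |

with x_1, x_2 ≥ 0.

Infeasible (no feasible solution exists)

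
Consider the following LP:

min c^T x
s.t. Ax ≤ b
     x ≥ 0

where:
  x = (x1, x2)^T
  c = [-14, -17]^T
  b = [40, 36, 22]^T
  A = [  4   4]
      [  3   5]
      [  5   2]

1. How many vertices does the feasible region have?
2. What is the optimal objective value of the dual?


1. 4
2. -130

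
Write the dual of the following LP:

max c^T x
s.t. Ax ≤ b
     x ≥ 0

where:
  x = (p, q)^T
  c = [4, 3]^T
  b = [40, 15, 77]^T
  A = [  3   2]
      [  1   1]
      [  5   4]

Primal max cᵀx s.t. Ax ≤ b, x ≥ 0  →  Dual min bᵀy s.t. Aᵀy ≥ c, y ≥ 0.

Minimize: z = 40y1 + 15y2 + 77y3

Subject to:
  3y1 + y2 + 5y3 ≥ 4
  2y1 + y2 + 4y3 ≥ 3
  y1, y2, y3 ≥ 0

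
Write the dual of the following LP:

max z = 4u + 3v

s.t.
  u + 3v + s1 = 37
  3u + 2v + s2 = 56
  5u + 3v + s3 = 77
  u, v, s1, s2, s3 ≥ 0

Primal max cᵀx s.t. Ax ≤ b, x ≥ 0  →  Dual min bᵀy s.t. Aᵀy ≥ c, y ≥ 0.

Minimize: z = 37y1 + 56y2 + 77y3

Subject to:
  y1 + 3y2 + 5y3 ≥ 4
  3y1 + 2y2 + 3y3 ≥ 3
  y1, y2, y3 ≥ 0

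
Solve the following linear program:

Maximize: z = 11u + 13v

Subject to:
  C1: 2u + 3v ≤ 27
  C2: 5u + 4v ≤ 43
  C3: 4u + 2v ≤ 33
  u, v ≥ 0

Evaluate the objective at each vertex of the feasible region:
  z(0, 0) = 0
  z(8.25, 0) = 90.75
  z(7.667, 1.167) = 99.5
  z(3, 7) = 124  ←
  z(0, 9) = 117
The maximum is at u = 3, v = 7.

u = 3, v = 7, z = 124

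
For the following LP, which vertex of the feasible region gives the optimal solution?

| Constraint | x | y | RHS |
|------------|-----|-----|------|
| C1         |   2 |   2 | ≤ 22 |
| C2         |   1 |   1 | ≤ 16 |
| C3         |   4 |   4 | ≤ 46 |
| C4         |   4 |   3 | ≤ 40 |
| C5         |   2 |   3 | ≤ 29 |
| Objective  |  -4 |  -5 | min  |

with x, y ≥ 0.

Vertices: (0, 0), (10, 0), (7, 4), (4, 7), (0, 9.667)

Evaluate the objective at each vertex of the feasible region:
  z(0, 0) = 0
  z(10, 0) = -40
  z(7, 4) = -48
  z(4, 7) = -51  ←
  z(0, 9.667) = -48.33
The minimum is at x = 4, y = 7.

(4, 7)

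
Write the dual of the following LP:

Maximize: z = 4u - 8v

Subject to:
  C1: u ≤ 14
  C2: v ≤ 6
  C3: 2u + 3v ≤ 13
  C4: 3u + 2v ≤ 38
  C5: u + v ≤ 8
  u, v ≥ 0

Primal max cᵀx s.t. Ax ≤ b, x ≥ 0  →  Dual min bᵀy s.t. Aᵀy ≥ c, y ≥ 0.

Minimize: z = 14y1 + 6y2 + 13y3 + 38y4 + 8y5

Subject to:
  y1 + 2y3 + 3y4 + y5 ≥ 4
  y2 + 3y3 + 2y4 + y5 ≥ -8
  y1, y2, y3, y4, y5 ≥ 0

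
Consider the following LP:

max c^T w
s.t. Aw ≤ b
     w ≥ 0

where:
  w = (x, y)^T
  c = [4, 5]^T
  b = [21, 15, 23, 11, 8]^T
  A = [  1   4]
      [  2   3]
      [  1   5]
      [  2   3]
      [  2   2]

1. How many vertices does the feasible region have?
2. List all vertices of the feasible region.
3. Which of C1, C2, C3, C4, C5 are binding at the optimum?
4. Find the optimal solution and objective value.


1. 4
2. (0, 0), (4, 0), (1, 3), (0, 3.667)
3. C4, C5
4. x = 1, y = 3, z = 19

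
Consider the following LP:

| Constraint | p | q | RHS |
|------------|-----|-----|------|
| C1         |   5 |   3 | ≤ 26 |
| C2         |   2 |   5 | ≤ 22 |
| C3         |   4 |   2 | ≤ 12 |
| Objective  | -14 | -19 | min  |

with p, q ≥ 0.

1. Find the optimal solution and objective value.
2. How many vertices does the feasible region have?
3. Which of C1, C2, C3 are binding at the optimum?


1. p = 1, q = 4, z = -90
2. 4
3. C2, C3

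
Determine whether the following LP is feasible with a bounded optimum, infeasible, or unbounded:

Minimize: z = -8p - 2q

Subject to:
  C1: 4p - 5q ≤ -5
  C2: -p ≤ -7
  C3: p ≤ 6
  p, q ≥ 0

Infeasible (no feasible solution exists)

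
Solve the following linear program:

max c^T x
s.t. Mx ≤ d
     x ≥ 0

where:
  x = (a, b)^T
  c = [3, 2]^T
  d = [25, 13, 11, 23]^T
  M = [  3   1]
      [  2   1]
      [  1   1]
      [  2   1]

Evaluate the objective at each vertex of the feasible region:
  z(0, 0) = 0
  z(6.5, 0) = 19.5
  z(2, 9) = 24  ←
  z(0, 11) = 22
The maximum is at a = 2, b = 9.

a = 2, b = 9, z = 24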